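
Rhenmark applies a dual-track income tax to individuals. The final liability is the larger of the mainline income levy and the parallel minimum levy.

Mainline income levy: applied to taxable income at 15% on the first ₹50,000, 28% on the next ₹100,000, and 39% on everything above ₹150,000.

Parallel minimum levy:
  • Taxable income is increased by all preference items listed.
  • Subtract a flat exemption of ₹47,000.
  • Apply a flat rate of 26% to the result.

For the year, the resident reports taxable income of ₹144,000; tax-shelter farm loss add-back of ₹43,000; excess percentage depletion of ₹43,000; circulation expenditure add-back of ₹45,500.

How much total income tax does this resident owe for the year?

Parallel minimum levy:
  Adjusted income: ₹144,000 + ₹43,000 + ₹43,000 + ₹45,500 = ₹275,500
  Less exemption ₹47,000 → base ₹228,500
  ₹228,500 × 26% = ₹59,410

Mainline income levy:
  ₹50,000 × 15% = ₹7,500
  ₹94,000 × 28% = ₹26,320
  → ₹33,820

₹59,410 > ₹33,820, so the parallel minimum levy is the binding amount.

₹59,410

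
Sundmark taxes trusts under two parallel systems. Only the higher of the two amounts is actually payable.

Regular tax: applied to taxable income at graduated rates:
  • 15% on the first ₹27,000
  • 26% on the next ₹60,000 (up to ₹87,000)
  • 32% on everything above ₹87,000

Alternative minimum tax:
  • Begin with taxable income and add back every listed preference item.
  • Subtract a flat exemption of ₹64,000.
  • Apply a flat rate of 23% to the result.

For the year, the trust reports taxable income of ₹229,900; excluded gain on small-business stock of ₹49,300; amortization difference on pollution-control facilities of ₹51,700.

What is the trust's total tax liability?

Regular tax:
  ₹27,000 × 15% = ₹4,050
  ₹60,000 × 26% = ₹15,600
  ₹142,900 × 32% = ₹45,728
  → ₹65,378

Alternative minimum tax:
  Adjusted income: ₹229,900 + ₹49,300 + ₹51,700 = ₹330,900
  Less exemption ₹64,000 → base ₹266,900
  ₹266,900 × 23% = ₹61,387

₹65,378 > ₹61,387, so the regular tax governs.

₹65,378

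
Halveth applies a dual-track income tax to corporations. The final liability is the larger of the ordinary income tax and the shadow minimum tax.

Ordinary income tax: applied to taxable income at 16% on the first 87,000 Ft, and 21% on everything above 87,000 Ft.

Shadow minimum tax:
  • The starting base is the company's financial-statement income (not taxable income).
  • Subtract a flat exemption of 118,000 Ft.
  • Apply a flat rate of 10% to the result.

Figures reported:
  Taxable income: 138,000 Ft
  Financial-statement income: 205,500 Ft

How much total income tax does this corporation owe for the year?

24,630 Ft

Ordinary income tax:
  87,000 Ft × 16% = 13,920 Ft
  51,000 Ft × 21% = 10,710 Ft
  → 24,630 Ft

Shadow minimum tax:
  Base (financial-statement income): 205,500 Ft
  Less exemption 118,000 Ft → base 87,500 Ft
  87,500 Ft × 10% = 8,750 Ft

24,630 Ft > 8,750 Ft, so the ordinary income tax governs.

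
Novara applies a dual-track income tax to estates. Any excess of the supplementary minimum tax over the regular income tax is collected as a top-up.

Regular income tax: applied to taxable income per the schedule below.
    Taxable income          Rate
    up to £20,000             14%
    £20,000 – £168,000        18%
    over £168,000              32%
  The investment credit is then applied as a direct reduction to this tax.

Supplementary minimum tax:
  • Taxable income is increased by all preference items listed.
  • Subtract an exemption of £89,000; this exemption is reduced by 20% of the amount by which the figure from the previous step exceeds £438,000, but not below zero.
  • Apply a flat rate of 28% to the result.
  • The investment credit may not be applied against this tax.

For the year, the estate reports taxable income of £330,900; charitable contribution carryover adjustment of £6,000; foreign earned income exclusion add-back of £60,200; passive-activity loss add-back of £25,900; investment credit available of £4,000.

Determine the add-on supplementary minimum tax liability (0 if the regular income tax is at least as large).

Regular income tax:
  £20,000 × 14% = £2,800
  £148,000 × 18% = £26,640
  £162,900 × 32% = £52,128
  → £81,568
  Less investment credit £4,000 → £77,568

Supplementary minimum tax:
  Adjusted income: £330,900 + £6,000 + £60,200 + £25,900 = £423,000
  Exemption: £423,000 ≤ £438,000, so full £89,000 applies
  Base: £423,000 − £89,000 = £334,000
  £334,000 × 28% = £93,520

Excess of supplementary minimum tax over regular income tax: £93,520 − £77,568 = £15,952.

£15,952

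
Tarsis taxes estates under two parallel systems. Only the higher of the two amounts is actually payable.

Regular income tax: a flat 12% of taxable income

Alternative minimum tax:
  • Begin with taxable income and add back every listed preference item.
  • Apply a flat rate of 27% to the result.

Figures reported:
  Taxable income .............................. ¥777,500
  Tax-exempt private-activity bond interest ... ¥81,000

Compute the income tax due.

¥231,795

Alternative minimum tax:
  Adjusted income: ¥777,500 + ¥81,000 = ¥858,500
  ¥858,500 × 27% = ¥231,795

Regular income tax:
  ¥777,500 × 12% = ¥93,300

¥231,795 > ¥93,300, so the alternative minimum tax is the binding amount.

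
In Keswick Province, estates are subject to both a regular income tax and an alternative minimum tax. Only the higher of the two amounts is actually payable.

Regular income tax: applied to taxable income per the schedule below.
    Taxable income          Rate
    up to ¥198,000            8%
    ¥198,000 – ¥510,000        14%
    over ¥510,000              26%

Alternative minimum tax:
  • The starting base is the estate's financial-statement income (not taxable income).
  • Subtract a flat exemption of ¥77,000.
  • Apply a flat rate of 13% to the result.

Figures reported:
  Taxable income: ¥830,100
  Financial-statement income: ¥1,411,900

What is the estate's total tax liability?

Regular income tax:
  ¥198,000 × 8% = ¥15,840
  ¥312,000 × 14% = ¥43,680
  ¥320,100 × 26% = ¥83,226
  → ¥142,746

Alternative minimum tax:
  Base (financial-statement income): ¥1,411,900
  Less exemption ¥77,000 → base ¥1,334,900
  ¥1,334,900 × 13% = ¥173,537

¥173,537 > ¥142,746, so the alternative minimum tax is the binding amount.

¥173,537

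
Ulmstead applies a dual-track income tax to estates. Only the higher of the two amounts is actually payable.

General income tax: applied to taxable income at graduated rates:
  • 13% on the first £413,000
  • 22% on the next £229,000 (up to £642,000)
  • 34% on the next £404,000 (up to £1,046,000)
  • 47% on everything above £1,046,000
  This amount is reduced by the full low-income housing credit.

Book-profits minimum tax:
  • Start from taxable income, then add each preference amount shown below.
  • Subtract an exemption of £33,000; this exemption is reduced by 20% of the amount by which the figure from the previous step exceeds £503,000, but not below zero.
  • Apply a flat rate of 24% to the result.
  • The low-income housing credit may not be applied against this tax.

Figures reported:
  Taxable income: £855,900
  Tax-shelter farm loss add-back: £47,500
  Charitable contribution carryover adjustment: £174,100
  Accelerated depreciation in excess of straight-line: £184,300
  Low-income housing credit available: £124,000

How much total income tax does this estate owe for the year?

Book-profits minimum tax:
  Adjusted income: £855,900 + £47,500 + £174,100 + £184,300 = £1,261,800
  Exemption: 20% × (£1,261,800 − £503,000) = £151,760 ≥ £33,000, so the exemption is fully phased out
  Base: £1,261,800 − £0 = £1,261,800
  £1,261,800 × 24% = £302,832

General income tax:
  £413,000 × 13% = £53,690
  £229,000 × 22% = £50,380
  £213,900 × 34% = £72,726
  → £176,796
  Less low-income housing credit £124,000 → £52,796

£302,832 > £52,796, so the book-profits minimum tax is the binding amount.

£302,832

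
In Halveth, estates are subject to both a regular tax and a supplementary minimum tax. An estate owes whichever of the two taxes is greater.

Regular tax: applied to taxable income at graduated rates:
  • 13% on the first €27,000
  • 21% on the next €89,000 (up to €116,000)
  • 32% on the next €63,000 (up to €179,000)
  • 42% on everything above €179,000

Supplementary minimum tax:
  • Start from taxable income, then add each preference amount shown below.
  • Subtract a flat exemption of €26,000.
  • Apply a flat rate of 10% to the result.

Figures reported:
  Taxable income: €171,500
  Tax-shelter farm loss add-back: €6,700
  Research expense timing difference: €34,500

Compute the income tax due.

€39,960

Supplementary minimum tax:
  Adjusted income: €171,500 + €6,700 + €34,500 = €212,700
  Less exemption €26,000 → base €186,700
  €186,700 × 10% = €18,670

Regular tax:
  €27,000 × 13% = €3,510
  €89,000 × 21% = €18,690
  €55,500 × 32% = €17,760
  → €39,960

€39,960 > €18,670, so the regular tax governs.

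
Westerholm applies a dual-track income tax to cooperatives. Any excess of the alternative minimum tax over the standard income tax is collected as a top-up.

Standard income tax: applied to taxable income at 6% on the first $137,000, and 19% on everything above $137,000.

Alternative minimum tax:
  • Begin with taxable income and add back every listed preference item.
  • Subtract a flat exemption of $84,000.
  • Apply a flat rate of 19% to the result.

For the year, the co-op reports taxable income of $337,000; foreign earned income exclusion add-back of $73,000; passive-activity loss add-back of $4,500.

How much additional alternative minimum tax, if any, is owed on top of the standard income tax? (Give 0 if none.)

$16,575

Alternative minimum tax:
  Adjusted income: $337,000 + $73,000 + $4,500 = $414,500
  Less exemption $84,000 → base $330,500
  $330,500 × 19% = $62,795

Standard income tax:
  $137,000 × 6% = $8,220
  $200,000 × 19% = $38,000
  → $46,220

Excess of alternative minimum tax over standard income tax: $62,795 − $46,220 = $16,575.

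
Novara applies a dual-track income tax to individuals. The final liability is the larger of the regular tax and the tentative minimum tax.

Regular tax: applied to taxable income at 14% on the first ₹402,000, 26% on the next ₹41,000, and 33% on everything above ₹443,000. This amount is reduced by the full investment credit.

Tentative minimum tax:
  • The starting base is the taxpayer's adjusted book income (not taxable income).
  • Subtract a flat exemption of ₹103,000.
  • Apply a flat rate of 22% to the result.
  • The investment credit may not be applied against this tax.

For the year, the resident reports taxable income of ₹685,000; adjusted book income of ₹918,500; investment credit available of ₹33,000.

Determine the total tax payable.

Regular tax:
  ₹402,000 × 14% = ₹56,280
  ₹41,000 × 26% = ₹10,660
  ₹242,000 × 33% = ₹79,860
  → ₹146,800
  Less investment credit ₹33,000 → ₹113,800

Tentative minimum tax:
  Base (adjusted book income): ₹918,500
  Less exemption ₹103,000 → base ₹815,500
  ₹815,500 × 22% = ₹179,410

₹179,410 > ₹113,800, so the tentative minimum tax is the binding amount.

₹179,410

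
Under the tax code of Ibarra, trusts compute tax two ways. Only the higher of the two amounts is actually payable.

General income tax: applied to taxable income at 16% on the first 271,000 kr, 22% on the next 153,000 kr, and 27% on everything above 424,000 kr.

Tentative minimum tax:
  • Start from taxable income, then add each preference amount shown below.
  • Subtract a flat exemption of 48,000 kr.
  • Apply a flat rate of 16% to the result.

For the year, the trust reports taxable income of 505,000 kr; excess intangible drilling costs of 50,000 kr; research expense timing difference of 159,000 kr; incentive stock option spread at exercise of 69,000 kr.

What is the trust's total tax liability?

General income tax:
  271,000 kr × 16% = 43,360 kr
  153,000 kr × 22% = 33,660 kr
  81,000 kr × 27% = 21,870 kr
  → 98,890 kr

Tentative minimum tax:
  Adjusted income: 505,000 kr + 50,000 kr + 159,000 kr + 69,000 kr = 783,000 kr
  Less exemption 48,000 kr → base 735,000 kr
  735,000 kr × 16% = 117,600 kr

117,600 kr > 98,890 kr, so the tentative minimum tax is the binding amount.

117,600 kr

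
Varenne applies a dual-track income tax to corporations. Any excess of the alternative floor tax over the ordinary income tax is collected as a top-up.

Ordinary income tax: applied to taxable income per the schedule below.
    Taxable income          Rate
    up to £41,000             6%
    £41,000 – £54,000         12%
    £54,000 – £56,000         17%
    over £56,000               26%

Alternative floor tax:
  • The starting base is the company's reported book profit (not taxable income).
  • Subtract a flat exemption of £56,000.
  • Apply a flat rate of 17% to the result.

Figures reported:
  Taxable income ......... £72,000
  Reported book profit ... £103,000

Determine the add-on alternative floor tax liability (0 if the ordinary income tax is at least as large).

£0

Ordinary income tax:
  £41,000 × 6% = £2,460
  £13,000 × 12% = £1,560
  £2,000 × 17% = £340
  £16,000 × 26% = £4,160
  → £8,520

Alternative floor tax:
  Base (reported book profit): £103,000
  Less exemption £56,000 → base £47,000
  £47,000 × 17% = £7,990

£7,990 ≤ £8,520, so no add-on is due.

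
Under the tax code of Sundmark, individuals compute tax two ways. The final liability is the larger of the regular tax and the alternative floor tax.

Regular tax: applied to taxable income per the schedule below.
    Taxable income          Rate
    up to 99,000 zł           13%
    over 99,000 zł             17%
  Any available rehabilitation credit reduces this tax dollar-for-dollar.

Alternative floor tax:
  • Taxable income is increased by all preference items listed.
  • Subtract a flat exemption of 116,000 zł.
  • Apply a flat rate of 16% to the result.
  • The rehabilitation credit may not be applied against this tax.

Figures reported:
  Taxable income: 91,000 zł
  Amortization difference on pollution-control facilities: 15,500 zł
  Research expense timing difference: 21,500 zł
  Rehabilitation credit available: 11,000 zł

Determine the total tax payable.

Regular tax:
  91,000 zł × 13% = 11,830 zł
  Less rehabilitation credit 11,000 zł → 830 zł

Alternative floor tax:
  Adjusted income: 91,000 zł + 15,500 zł + 21,500 zł = 128,000 zł
  Less exemption 116,000 zł → base 12,000 zł
  12,000 zł × 16% = 1,920 zł

1,920 zł > 830 zł, so the alternative floor tax is the binding amount.

1,920 zł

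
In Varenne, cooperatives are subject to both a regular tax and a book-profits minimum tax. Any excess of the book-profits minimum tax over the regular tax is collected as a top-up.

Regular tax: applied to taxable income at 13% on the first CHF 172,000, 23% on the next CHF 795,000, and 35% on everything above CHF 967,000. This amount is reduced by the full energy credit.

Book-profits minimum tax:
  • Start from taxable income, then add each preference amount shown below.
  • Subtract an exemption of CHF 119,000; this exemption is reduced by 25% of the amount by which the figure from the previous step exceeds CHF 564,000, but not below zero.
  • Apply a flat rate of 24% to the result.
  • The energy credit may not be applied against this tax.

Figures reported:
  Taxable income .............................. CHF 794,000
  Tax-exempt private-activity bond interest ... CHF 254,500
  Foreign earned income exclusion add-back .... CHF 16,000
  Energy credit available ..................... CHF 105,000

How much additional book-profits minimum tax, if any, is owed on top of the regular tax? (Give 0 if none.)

Regular tax:
  CHF 172,000 × 13% = CHF 22,360
  CHF 622,000 × 23% = CHF 143,060
  → CHF 165,420
  Less energy credit CHF 105,000 → CHF 60,420

Book-profits minimum tax:
  Adjusted income: CHF 794,000 + CHF 254,500 + CHF 16,000 = CHF 1,064,500
  Exemption: 25% × (CHF 1,064,500 − CHF 564,000) = CHF 125,125 ≥ CHF 119,000, so the exemption is fully phased out
  Base: CHF 1,064,500 − CHF 0 = CHF 1,064,500
  CHF 1,064,500 × 24% = CHF 255,480

Excess of book-profits minimum tax over regular tax: CHF 255,480 − CHF 60,420 = CHF 195,060.

CHF 195,060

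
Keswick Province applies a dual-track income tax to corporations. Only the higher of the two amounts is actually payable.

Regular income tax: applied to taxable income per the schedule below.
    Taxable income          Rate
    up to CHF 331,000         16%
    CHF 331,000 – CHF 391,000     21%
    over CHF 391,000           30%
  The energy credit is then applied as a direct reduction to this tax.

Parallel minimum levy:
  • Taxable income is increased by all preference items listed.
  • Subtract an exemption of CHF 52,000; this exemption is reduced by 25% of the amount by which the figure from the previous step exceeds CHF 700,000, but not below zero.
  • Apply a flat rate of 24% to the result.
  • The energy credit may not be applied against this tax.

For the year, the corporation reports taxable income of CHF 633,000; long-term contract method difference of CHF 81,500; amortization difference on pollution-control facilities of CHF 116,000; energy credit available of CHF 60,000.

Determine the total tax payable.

CHF 194,670

Regular income tax:
  CHF 331,000 × 16% = CHF 52,960
  CHF 60,000 × 21% = CHF 12,600
  CHF 242,000 × 30% = CHF 72,600
  → CHF 138,160
  Less energy credit CHF 60,000 → CHF 78,160

Parallel minimum levy:
  Adjusted income: CHF 633,000 + CHF 81,500 + CHF 116,000 = CHF 830,500
  Exemption: CHF 52,000 − 25% × (CHF 830,500 − CHF 700,000) = CHF 52,000 − CHF 32,625 = CHF 19,375
  Base: CHF 830,500 − CHF 19,375 = CHF 811,125
  CHF 811,125 × 24% = CHF 194,670

CHF 194,670 > CHF 78,160, so the parallel minimum levy is the binding amount.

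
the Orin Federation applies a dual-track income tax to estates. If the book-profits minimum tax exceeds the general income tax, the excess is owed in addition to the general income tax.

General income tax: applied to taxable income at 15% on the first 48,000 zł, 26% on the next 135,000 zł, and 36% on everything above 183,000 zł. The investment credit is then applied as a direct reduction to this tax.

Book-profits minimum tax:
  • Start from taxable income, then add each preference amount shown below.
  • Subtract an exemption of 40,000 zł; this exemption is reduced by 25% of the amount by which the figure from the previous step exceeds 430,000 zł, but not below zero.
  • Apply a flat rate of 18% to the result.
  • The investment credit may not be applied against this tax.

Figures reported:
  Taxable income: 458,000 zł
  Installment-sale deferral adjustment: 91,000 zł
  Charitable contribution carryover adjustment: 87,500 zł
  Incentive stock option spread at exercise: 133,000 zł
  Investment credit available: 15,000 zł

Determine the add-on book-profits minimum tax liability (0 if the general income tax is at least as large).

General income tax:
  48,000 zł × 15% = 7,200 zł
  135,000 zł × 26% = 35,100 zł
  275,000 zł × 36% = 99,000 zł
  → 141,300 zł
  Less investment credit 15,000 zł → 126,300 zł

Book-profits minimum tax:
  Adjusted income: 458,000 zł + 91,000 zł + 87,500 zł + 133,000 zł = 769,500 zł
  Exemption: 25% × (769,500 zł − 430,000 zł) = 84,875 zł ≥ 40,000 zł, so the exemption is fully phased out
  Base: 769,500 zł − 0 zł = 769,500 zł
  769,500 zł × 18% = 138,510 zł

Excess of book-profits minimum tax over general income tax: 138,510 zł − 126,300 zł = 12,210 zł.

12,210 zł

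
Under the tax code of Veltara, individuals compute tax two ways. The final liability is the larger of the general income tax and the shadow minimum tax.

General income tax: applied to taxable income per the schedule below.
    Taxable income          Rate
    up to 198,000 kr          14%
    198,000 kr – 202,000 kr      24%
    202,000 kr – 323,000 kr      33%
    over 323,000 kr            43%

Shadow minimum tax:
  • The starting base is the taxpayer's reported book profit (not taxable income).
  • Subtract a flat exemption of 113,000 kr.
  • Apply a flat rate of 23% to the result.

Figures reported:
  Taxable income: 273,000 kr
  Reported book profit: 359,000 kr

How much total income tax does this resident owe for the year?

Shadow minimum tax:
  Base (reported book profit): 359,000 kr
  Less exemption 113,000 kr → base 246,000 kr
  246,000 kr × 23% = 56,580 kr

General income tax:
  198,000 kr × 14% = 27,720 kr
  4,000 kr × 24% = 960 kr
  71,000 kr × 33% = 23,430 kr
  → 52,110 kr

56,580 kr > 52,110 kr, so the shadow minimum tax is the binding amount.

56,580 kr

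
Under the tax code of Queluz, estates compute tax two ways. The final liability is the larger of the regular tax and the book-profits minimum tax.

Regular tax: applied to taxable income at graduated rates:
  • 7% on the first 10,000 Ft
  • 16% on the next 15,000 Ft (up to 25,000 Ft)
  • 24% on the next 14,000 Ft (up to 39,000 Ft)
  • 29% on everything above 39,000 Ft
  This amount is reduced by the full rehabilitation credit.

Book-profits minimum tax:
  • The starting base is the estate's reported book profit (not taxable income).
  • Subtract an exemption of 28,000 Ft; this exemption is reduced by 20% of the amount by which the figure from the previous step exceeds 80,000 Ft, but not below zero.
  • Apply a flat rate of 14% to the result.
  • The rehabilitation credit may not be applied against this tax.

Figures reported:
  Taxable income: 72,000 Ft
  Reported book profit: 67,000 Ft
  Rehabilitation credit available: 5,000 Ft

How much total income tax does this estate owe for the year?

11,030 Ft

Book-profits minimum tax:
  Base (reported book profit): 67,000 Ft
  Exemption: 67,000 Ft ≤ 80,000 Ft, so full 28,000 Ft applies
  Base: 67,000 Ft − 28,000 Ft = 39,000 Ft
  39,000 Ft × 14% = 5,460 Ft

Regular tax:
  10,000 Ft × 7% = 700 Ft
  15,000 Ft × 16% = 2,400 Ft
  14,000 Ft × 24% = 3,360 Ft
  33,000 Ft × 29% = 9,570 Ft
  → 16,030 Ft
  Less rehabilitation credit 5,000 Ft → 11,030 Ft

11,030 Ft > 5,460 Ft, so the regular tax governs.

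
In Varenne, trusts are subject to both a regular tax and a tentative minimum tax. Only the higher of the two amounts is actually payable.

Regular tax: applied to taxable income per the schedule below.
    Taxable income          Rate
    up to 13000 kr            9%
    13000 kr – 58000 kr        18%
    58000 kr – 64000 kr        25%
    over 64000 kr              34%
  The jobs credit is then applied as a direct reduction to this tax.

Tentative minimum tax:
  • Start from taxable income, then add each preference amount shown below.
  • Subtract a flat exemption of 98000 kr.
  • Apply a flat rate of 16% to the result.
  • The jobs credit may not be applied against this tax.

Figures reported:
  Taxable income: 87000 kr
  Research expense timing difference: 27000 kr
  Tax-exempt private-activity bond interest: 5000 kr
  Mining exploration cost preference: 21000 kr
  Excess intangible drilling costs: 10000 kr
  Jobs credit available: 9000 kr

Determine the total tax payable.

9590 kr

Regular tax:
  13000 kr × 9% = 1170 kr
  45000 kr × 18% = 8100 kr
  6000 kr × 25% = 1500 kr
  23000 kr × 34% = 7820 kr
  → 18590 kr
  Less jobs credit 9000 kr → 9590 kr

Tentative minimum tax:
  Adjusted income: 87000 kr + 27000 kr + 5000 kr + 21000 kr + 10000 kr = 150000 kr
  Less exemption 98000 kr → base 52000 kr
  52000 kr × 16% = 8320 kr

9590 kr > 8320 kr, so the regular tax governs.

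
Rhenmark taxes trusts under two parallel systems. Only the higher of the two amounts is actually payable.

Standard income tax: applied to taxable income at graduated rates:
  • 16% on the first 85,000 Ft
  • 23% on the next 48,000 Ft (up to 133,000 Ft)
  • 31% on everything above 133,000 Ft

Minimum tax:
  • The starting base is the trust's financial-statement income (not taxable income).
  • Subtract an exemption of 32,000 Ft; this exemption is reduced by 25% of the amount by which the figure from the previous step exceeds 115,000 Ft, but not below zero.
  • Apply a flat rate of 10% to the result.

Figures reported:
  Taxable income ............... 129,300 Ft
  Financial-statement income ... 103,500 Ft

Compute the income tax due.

Minimum tax:
  Base (financial-statement income): 103,500 Ft
  Exemption: 103,500 Ft ≤ 115,000 Ft, so full 32,000 Ft applies
  Base: 103,500 Ft − 32,000 Ft = 71,500 Ft
  71,500 Ft × 10% = 7,150 Ft

Standard income tax:
  85,000 Ft × 16% = 13,600 Ft
  44,300 Ft × 23% = 10,189 Ft
  → 23,789 Ft

23,789 Ft > 7,150 Ft, so the standard income tax governs.

23,789 Ft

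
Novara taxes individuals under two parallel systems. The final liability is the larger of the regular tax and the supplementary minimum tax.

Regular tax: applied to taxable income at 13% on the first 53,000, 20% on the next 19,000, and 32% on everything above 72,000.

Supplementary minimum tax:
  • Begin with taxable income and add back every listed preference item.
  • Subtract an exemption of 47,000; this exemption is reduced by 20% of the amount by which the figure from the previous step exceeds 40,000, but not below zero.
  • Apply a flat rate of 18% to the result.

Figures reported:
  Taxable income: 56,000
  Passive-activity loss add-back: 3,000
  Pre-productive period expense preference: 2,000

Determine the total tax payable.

7,490

Supplementary minimum tax:
  Adjusted income: 56,000 + 3,000 + 2,000 = 61,000
  Exemption: 47,000 − 20% × (61,000 − 40,000) = 47,000 − 4,200 = 42,800
  Base: 61,000 − 42,800 = 18,200
  18,200 × 18% = 3,276

Regular tax:
  53,000 × 13% = 6,890
  3,000 × 20% = 600
  → 7,490

7,490 > 3,276, so the regular tax governs.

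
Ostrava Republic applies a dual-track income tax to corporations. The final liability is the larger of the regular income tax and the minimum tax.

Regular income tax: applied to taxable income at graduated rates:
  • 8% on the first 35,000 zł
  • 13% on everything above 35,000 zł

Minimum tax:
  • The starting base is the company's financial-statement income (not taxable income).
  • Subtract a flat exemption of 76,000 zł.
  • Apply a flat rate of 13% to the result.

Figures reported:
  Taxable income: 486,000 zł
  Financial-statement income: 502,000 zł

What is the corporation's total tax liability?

Minimum tax:
  Base (financial-statement income): 502,000 zł
  Less exemption 76,000 zł → base 426,000 zł
  426,000 zł × 13% = 55,380 zł

Regular income tax:
  35,000 zł × 8% = 2,800 zł
  451,000 zł × 13% = 58,630 zł
  → 61,430 zł

61,430 zł > 55,380 zł, so the regular income tax governs.

61,430 zł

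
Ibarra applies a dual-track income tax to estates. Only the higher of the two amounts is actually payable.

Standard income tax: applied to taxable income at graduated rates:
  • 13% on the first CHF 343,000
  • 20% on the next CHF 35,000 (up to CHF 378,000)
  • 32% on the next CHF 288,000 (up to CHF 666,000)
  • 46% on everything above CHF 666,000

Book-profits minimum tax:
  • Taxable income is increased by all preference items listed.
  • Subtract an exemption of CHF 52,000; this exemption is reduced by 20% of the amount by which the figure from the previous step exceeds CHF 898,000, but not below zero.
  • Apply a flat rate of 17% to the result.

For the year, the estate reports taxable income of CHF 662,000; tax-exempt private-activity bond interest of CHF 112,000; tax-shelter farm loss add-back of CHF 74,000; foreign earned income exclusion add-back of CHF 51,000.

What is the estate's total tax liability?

CHF 144,024

Standard income tax:
  CHF 343,000 × 13% = CHF 44,590
  CHF 35,000 × 20% = CHF 7,000
  CHF 284,000 × 32% = CHF 90,880
  → CHF 142,470

Book-profits minimum tax:
  Adjusted income: CHF 662,000 + CHF 112,000 + CHF 74,000 + CHF 51,000 = CHF 899,000
  Exemption: CHF 52,000 − 20% × (CHF 899,000 − CHF 898,000) = CHF 52,000 − CHF 200 = CHF 51,800
  Base: CHF 899,000 − CHF 51,800 = CHF 847,200
  CHF 847,200 × 17% = CHF 144,024

CHF 144,024 > CHF 142,470, so the book-profits minimum tax is the binding amount.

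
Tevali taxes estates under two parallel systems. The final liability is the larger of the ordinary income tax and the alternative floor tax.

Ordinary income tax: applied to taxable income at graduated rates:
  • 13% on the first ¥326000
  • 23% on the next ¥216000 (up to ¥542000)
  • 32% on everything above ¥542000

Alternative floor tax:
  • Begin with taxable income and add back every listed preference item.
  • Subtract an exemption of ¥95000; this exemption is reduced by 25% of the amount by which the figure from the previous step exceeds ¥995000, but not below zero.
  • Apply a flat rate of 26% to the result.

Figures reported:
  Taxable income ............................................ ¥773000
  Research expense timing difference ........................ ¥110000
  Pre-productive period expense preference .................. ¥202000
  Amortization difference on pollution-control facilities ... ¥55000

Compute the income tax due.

Alternative floor tax:
  Adjusted income: ¥773000 + ¥110000 + ¥202000 + ¥55000 = ¥1140000
  Exemption: ¥95000 − 25% × (¥1140000 − ¥995000) = ¥95000 − ¥36250 = ¥58750
  Base: ¥1140000 − ¥58750 = ¥1081250
  ¥1081250 × 26% = ¥281125

Ordinary income tax:
  ¥326000 × 13% = ¥42380
  ¥216000 × 23% = ¥49680
  ¥231000 × 32% = ¥73920
  → ¥165980

¥281125 > ¥165980, so the alternative floor tax is the binding amount.

¥281125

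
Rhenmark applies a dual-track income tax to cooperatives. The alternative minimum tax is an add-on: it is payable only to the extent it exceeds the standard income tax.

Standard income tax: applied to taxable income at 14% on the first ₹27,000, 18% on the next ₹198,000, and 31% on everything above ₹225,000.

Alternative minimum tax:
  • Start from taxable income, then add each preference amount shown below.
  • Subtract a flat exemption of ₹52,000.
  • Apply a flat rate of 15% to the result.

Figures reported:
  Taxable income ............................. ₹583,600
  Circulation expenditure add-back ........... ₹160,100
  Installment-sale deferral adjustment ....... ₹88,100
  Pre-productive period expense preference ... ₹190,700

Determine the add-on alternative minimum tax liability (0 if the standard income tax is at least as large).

₹0

Alternative minimum tax:
  Adjusted income: ₹583,600 + ₹160,100 + ₹88,100 + ₹190,700 = ₹1,022,500
  Less exemption ₹52,000 → base ₹970,500
  ₹970,500 × 15% = ₹145,575

Standard income tax:
  ₹27,000 × 14% = ₹3,780
  ₹198,000 × 18% = ₹35,640
  ₹358,600 × 31% = ₹111,166
  → ₹150,586

₹145,575 ≤ ₹150,586, so no add-on is due.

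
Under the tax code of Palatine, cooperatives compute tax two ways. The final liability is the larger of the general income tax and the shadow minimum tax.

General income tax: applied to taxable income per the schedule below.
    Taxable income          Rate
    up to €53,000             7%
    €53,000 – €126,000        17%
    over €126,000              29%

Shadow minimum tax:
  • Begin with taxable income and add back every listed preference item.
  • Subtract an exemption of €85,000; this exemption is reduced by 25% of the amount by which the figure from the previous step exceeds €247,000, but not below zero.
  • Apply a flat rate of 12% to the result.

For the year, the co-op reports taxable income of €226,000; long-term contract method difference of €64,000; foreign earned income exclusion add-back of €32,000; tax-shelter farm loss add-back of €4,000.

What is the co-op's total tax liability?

€45,120

General income tax:
  €53,000 × 7% = €3,710
  €73,000 × 17% = €12,410
  €100,000 × 29% = €29,000
  → €45,120

Shadow minimum tax:
  Adjusted income: €226,000 + €64,000 + €32,000 + €4,000 = €326,000
  Exemption: €85,000 − 25% × (€326,000 − €247,000) = €85,000 − €19,750 = €65,250
  Base: €326,000 − €65,250 = €260,750
  €260,750 × 12% = €31,290

€45,120 > €31,290, so the general income tax governs.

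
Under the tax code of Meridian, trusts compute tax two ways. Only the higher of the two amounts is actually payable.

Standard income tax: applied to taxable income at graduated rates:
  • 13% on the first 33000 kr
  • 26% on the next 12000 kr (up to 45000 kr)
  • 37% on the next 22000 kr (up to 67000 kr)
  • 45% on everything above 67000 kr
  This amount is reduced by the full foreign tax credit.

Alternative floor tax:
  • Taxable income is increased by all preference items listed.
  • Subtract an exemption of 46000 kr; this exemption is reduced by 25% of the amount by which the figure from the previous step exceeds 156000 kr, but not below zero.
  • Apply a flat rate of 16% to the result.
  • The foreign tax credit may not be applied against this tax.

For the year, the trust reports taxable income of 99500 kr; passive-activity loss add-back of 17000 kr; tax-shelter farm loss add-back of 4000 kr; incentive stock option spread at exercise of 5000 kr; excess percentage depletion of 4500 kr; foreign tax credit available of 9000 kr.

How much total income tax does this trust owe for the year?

Alternative floor tax:
  Adjusted income: 99500 kr + 17000 kr + 4000 kr + 5000 kr + 4500 kr = 130000 kr
  Exemption: 130000 kr ≤ 156000 kr, so full 46000 kr applies
  Base: 130000 kr − 46000 kr = 84000 kr
  84000 kr × 16% = 13440 kr

Standard income tax:
  33000 kr × 13% = 4290 kr
  12000 kr × 26% = 3120 kr
  22000 kr × 37% = 8140 kr
  32500 kr × 45% = 14625 kr
  → 30175 kr
  Less foreign tax credit 9000 kr → 21175 kr

21175 kr > 13440 kr, so the standard income tax governs.

21175 kr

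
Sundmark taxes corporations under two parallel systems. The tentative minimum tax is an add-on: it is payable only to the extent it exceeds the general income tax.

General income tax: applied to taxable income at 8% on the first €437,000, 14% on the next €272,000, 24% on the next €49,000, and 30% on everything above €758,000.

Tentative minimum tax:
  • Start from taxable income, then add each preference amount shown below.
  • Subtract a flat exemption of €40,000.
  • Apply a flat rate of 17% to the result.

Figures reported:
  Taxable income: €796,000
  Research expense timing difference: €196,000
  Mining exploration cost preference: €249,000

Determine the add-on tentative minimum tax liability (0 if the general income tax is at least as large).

€107,970

Tentative minimum tax:
  Adjusted income: €796,000 + €196,000 + €249,000 = €1,241,000
  Less exemption €40,000 → base €1,201,000
  €1,201,000 × 17% = €204,170

General income tax:
  €437,000 × 8% = €34,960
  €272,000 × 14% = €38,080
  €49,000 × 24% = €11,760
  €38,000 × 30% = €11,400
  → €96,200

Excess of tentative minimum tax over general income tax: €204,170 − €96,200 = €107,970.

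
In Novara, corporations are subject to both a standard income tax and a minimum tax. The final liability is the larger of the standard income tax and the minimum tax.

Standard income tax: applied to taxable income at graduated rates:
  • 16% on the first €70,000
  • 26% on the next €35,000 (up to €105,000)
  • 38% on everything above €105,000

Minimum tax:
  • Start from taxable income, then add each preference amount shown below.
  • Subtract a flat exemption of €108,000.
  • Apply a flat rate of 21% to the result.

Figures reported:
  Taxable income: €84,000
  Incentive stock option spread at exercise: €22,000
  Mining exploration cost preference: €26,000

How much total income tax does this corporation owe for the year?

Minimum tax:
  Adjusted income: €84,000 + €22,000 + €26,000 = €132,000
  Less exemption €108,000 → base €24,000
  €24,000 × 21% = €5,040

Standard income tax:
  €70,000 × 16% = €11,200
  €14,000 × 26% = €3,640
  → €14,840

€14,840 > €5,040, so the standard income tax governs.

€14,840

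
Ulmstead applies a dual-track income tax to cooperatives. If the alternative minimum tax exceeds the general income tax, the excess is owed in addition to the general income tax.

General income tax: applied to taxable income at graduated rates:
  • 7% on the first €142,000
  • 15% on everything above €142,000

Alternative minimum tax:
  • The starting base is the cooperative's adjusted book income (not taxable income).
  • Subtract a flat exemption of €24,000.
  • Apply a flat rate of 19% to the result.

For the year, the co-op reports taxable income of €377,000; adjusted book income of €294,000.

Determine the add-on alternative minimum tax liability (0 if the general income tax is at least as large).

€6,110

Alternative minimum tax:
  Base (adjusted book income): €294,000
  Less exemption €24,000 → base €270,000
  €270,000 × 19% = €51,300

General income tax:
  €142,000 × 7% = €9,940
  €235,000 × 15% = €35,250
  → €45,190

Excess of alternative minimum tax over general income tax: €51,300 − €45,190 = €6,110.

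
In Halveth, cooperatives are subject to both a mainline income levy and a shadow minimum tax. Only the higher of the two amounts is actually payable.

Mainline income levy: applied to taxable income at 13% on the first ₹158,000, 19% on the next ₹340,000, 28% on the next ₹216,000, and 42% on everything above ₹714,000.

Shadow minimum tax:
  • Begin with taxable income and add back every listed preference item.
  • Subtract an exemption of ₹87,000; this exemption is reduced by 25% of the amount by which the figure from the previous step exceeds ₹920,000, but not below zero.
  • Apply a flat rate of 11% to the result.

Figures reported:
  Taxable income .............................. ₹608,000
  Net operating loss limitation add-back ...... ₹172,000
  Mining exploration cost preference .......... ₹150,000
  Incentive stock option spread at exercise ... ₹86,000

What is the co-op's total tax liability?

Shadow minimum tax:
  Adjusted income: ₹608,000 + ₹172,000 + ₹150,000 + ₹86,000 = ₹1,016,000
  Exemption: ₹87,000 − 25% × (₹1,016,000 − ₹920,000) = ₹87,000 − ₹24,000 = ₹63,000
  Base: ₹1,016,000 − ₹63,000 = ₹953,000
  ₹953,000 × 11% = ₹104,830

Mainline income levy:
  ₹158,000 × 13% = ₹20,540
  ₹340,000 × 19% = ₹64,600
  ₹110,000 × 28% = ₹30,800
  → ₹115,940

₹115,940 > ₹104,830, so the mainline income levy governs.

₹115,940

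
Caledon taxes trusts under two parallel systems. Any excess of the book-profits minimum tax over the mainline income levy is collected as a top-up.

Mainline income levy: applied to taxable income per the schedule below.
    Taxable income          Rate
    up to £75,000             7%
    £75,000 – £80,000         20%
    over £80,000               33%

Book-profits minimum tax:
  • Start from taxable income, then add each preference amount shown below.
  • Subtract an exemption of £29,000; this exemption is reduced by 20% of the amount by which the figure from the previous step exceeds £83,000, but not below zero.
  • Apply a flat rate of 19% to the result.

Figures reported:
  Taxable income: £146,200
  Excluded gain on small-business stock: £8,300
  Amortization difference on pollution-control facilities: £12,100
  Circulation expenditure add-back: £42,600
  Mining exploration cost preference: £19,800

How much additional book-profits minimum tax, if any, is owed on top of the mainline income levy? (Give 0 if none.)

Mainline income levy:
  £75,000 × 7% = £5,250
  £5,000 × 20% = £1,000
  £66,200 × 33% = £21,846
  → £28,096

Book-profits minimum tax:
  Adjusted income: £146,200 + £8,300 + £12,100 + £42,600 + £19,800 = £229,000
  Exemption: 20% × (£229,000 − £83,000) = £29,200 ≥ £29,000, so the exemption is fully phased out
  Base: £229,000 − £0 = £229,000
  £229,000 × 19% = £43,510

Excess of book-profits minimum tax over mainline income levy: £43,510 − £28,096 = £15,414.

£15,414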